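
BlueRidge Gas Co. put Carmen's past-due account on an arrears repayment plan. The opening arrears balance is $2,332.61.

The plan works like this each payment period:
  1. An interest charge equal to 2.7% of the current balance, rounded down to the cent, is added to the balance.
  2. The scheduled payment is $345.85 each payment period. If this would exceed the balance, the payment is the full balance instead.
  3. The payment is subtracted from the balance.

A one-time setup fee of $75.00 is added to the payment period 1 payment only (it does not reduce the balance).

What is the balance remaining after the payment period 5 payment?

$839.78

Payment period 1: opening $2,332.61; interest $62.98 → $2,395.59; payment $345.85 (+ $75.00 fee); balance $2,049.74
Payment period 2: opening $2,049.74; interest $55.34 → $2,105.08; payment $345.85; balance $1,759.23
Payment period 3: opening $1,759.23; interest $47.49 → $1,806.72; payment $345.85; balance $1,460.87
Payment period 4: opening $1,460.87; interest $39.44 → $1,500.31; payment $345.85; balance $1,154.46
Payment period 5: opening $1,154.46; interest $31.17 → $1,185.63; payment $345.85; balance $839.78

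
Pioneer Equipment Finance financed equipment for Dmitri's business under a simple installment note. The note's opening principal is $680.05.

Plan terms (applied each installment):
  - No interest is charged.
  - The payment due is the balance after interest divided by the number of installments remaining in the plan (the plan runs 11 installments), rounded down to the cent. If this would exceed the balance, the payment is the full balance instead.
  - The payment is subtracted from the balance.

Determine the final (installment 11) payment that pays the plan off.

# | Opening | Payment | End bal
1 | $680.05 | $61.82 | $618.23
2 | $618.23 | $61.82 | $556.41
3 | $556.41 | $61.82 | $494.59
4 | $494.59 | $61.82 | $432.77
5 | $432.77 | $61.82 | $370.95
6 | $370.95 | $61.82 | $309.13
7 | $309.13 | $61.82 | $247.31
8 | $247.31 | $61.82 | $185.49
9 | $185.49 | $61.83 | $123.66
10 | $123.66 | $61.83 | $61.83
11 | $61.83 | $61.83 | $0.00

$61.83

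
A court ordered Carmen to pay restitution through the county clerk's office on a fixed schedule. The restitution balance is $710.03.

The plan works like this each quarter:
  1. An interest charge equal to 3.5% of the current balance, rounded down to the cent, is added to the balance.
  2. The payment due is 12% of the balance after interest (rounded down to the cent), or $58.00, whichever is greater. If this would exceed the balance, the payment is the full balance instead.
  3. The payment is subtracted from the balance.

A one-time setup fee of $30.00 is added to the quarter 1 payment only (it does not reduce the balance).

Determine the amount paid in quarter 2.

$80.31

Quarter 1: $710.03 +$24.85 interest = $734.88; pay $88.18 (+ $30.00 fee) → $646.70
Quarter 2: $646.70 +$22.63 interest = $669.33; pay $80.31 → $589.02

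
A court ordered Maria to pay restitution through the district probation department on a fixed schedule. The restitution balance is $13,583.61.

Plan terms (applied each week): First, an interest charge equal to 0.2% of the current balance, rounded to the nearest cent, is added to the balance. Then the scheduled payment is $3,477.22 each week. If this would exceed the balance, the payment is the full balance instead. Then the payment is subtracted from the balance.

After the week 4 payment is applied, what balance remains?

# | Opening | Interest | Payment | End bal
1 | $13,583.61 | $27.17 | $3,477.22 | $10,133.56
2 | $10,133.56 | $20.27 | $3,477.22 | $6,676.61
3 | $6,676.61 | $13.35 | $3,477.22 | $3,212.74
4 | $3,212.74 | $6.43 | $3,219.17 | $0.00

$0.00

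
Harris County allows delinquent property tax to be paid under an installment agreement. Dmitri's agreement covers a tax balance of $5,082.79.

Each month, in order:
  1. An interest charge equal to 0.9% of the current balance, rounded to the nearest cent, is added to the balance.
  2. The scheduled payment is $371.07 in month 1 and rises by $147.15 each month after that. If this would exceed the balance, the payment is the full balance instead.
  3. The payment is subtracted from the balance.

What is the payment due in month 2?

$518.22

Month 1: $5,082.79 +$45.75 interest = $5,128.54; pay $371.07 → $4,757.47
Month 2: $4,757.47 +$42.82 interest = $4,800.29; pay $518.22 → $4,282.07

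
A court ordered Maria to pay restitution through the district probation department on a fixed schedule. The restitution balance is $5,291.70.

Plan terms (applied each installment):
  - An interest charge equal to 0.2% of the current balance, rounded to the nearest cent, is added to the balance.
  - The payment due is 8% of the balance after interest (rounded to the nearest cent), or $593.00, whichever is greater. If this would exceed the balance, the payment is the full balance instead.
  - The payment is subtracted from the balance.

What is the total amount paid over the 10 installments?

# | Opening | Interest | Payment | End bal
1 | $5,291.70 | $10.58 | $593.00 | $4,709.28
2 | $4,709.28 | $9.42 | $593.00 | $4,125.70
3 | $4,125.70 | $8.25 | $593.00 | $3,540.95
4 | $3,540.95 | $7.08 | $593.00 | $2,955.03
5 | $2,955.03 | $5.91 | $593.00 | $2,367.94
6 | $2,367.94 | $4.74 | $593.00 | $1,779.68
7 | $1,779.68 | $3.56 | $593.00 | $1,190.24
8 | $1,190.24 | $2.38 | $593.00 | $599.62
9 | $599.62 | $1.20 | $593.00 | $7.82
10 | $7.82 | $0.02 | $7.84 | $0.00
Total paid: $5,344.84

$5,344.84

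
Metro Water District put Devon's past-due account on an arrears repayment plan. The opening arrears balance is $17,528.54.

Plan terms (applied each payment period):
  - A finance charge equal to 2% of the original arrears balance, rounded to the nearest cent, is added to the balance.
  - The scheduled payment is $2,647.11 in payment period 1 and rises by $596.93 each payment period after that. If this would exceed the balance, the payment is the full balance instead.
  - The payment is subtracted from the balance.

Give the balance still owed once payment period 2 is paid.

Payment period 1: opening $17,528.54; interest $350.57 → $17,879.11; payment $2,647.11; balance $15,232.00
Payment period 2: opening $15,232.00; interest $350.57 → $15,582.57; payment $3,244.04; balance $12,338.53

$12,338.53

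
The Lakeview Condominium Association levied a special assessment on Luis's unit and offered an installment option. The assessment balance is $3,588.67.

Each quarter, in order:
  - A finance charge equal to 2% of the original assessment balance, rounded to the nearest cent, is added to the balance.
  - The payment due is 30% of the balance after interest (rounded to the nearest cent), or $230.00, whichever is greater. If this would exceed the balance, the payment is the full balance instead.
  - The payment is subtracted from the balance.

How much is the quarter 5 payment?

Quarter 1: $3,588.67 +$71.77 interest = $3,660.44; pay $1,098.13 → $2,562.31
Quarter 2: $2,562.31 +$71.77 interest = $2,634.08; pay $790.22 → $1,843.86
Quarter 3: $1,843.86 +$71.77 interest = $1,915.63; pay $574.69 → $1,340.94
Quarter 4: $1,340.94 +$71.77 interest = $1,412.71; pay $423.81 → $988.90
Quarter 5: $988.90 +$71.77 interest = $1,060.67; pay $318.20 → $742.47

$318.20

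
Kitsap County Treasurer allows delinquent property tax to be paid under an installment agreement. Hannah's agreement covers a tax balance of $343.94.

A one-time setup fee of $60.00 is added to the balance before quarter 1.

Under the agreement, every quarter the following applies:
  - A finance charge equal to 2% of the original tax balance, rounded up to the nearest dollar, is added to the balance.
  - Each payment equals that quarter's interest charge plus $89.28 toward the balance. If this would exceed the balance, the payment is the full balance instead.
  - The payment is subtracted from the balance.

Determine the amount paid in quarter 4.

$96.28

Quarter 1: opening $403.94; interest $7.00 → $410.94; payment $96.28; balance $314.66
Quarter 2: opening $314.66; interest $7.00 → $321.66; payment $96.28; balance $225.38
Quarter 3: opening $225.38; interest $7.00 → $232.38; payment $96.28; balance $136.10
Quarter 4: opening $136.10; interest $7.00 → $143.10; payment $96.28; balance $46.82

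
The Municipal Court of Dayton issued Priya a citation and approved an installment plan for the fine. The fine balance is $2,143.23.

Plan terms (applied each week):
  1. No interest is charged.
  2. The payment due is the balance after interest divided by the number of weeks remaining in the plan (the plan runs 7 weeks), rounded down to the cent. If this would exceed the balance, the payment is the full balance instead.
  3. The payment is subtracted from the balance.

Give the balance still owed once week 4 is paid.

Week 1: $2,143.23 − $306.17 → $1,837.06
Week 2: $1,837.06 − $306.17 → $1,530.89
Week 3: $1,530.89 − $306.17 → $1,224.72
Week 4: $1,224.72 − $306.18 → $918.54

$918.54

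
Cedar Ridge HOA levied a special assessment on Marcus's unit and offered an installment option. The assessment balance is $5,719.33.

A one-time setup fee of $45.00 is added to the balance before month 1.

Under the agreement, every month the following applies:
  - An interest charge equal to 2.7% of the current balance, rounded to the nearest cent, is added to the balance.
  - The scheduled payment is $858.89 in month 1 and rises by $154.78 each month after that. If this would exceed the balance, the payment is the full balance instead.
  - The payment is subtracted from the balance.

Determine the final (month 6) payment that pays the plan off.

$475.34

Month 1: $5,764.33 +$155.64 interest = $5,919.97; pay $858.89 → $5,061.08
Month 2: $5,061.08 +$136.65 interest = $5,197.73; pay $1,013.67 → $4,184.06
Month 3: $4,184.06 +$112.97 interest = $4,297.03; pay $1,168.45 → $3,128.58
Month 4: $3,128.58 +$84.47 interest = $3,213.05; pay $1,323.23 → $1,889.82
Month 5: $1,889.82 +$51.03 interest = $1,940.85; pay $1,478.01 → $462.84
Month 6: $462.84 +$12.50 interest = $475.34; pay $475.34 → $0.00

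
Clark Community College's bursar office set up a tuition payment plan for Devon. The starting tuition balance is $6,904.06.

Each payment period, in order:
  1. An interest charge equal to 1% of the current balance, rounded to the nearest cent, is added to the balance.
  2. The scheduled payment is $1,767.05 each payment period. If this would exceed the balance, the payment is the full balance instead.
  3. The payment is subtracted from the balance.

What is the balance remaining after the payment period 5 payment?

# | Opening | Interest | Payment | End bal
1 | $6,904.06 | $69.04 | $1,767.05 | $5,206.05
2 | $5,206.05 | $52.06 | $1,767.05 | $3,491.06
3 | $3,491.06 | $34.91 | $1,767.05 | $1,758.92
4 | $1,758.92 | $17.59 | $1,767.05 | $9.46
5 | $9.46 | $0.09 | $9.55 | $0.00

$0.00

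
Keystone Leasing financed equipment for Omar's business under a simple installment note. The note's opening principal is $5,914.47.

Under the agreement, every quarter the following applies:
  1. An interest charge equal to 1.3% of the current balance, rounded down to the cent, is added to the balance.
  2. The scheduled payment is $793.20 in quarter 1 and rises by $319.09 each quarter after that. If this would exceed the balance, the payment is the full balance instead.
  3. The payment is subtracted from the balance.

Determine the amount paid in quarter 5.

# | Opening | Interest | Payment | End bal
1 | $5,914.47 | $76.88 | $793.20 | $5,198.15
2 | $5,198.15 | $67.57 | $1,112.29 | $4,153.43
3 | $4,153.43 | $53.99 | $1,431.38 | $2,776.04
4 | $2,776.04 | $36.08 | $1,750.47 | $1,061.65
5 | $1,061.65 | $13.80 | $1,075.45 | $0.00

$1,075.45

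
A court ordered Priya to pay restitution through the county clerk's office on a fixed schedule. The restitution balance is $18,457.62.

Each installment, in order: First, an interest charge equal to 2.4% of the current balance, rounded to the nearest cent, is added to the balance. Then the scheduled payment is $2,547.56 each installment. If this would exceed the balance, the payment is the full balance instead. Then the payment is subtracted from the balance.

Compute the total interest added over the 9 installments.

$2,062.90

Installment 1: opening $18,457.62; interest $442.98 → $18,900.60; payment $2,547.56; balance $16,353.04
Installment 2: opening $16,353.04; interest $392.47 → $16,745.51; payment $2,547.56; balance $14,197.95
Installment 3: opening $14,197.95; interest $340.75 → $14,538.70; payment $2,547.56; balance $11,991.14
Installment 4: opening $11,991.14; interest $287.79 → $12,278.93; payment $2,547.56; balance $9,731.37
Installment 5: opening $9,731.37; interest $233.55 → $9,964.92; payment $2,547.56; balance $7,417.36
Installment 6: opening $7,417.36; interest $178.02 → $7,595.38; payment $2,547.56; balance $5,047.82
Installment 7: opening $5,047.82; interest $121.15 → $5,168.97; payment $2,547.56; balance $2,621.41
Installment 8: opening $2,621.41; interest $62.91 → $2,684.32; payment $2,547.56; balance $136.76
Installment 9: opening $136.76; interest $3.28 → $140.04; payment $140.04; balance $0.00
Total interest: $442.98 + $392.47 + $340.75 + $287.79 + $233.55 + $178.02 + $121.15 + $62.91 + $3.28 = $2,062.90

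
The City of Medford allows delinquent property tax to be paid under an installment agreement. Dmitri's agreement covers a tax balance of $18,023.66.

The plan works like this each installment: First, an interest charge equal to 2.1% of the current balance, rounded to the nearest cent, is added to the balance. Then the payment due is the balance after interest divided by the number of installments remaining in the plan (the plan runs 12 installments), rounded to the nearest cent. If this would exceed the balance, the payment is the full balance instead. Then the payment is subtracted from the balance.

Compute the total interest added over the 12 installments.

# | Opening | Interest | Payment | End bal
1 | $18,023.66 | $378.50 | $1,533.51 | $16,868.65
2 | $16,868.65 | $354.24 | $1,565.72 | $15,657.17
3 | $15,657.17 | $328.80 | $1,598.60 | $14,387.37
4 | $14,387.37 | $302.13 | $1,632.17 | $13,057.33
5 | $13,057.33 | $274.20 | $1,666.44 | $11,665.09
6 | $11,665.09 | $244.97 | $1,701.44 | $10,208.62
7 | $10,208.62 | $214.38 | $1,737.17 | $8,685.83
8 | $8,685.83 | $182.40 | $1,773.65 | $7,094.58
9 | $7,094.58 | $148.99 | $1,810.89 | $5,432.68
10 | $5,432.68 | $114.09 | $1,848.92 | $3,697.85
11 | $3,697.85 | $77.65 | $1,887.75 | $1,887.75
12 | $1,887.75 | $39.64 | $1,927.39 | $0.00
Total interest: $378.50 + $354.24 + $328.80 + $302.13 + $274.20 + $244.97 + $214.38 + $182.40 + $148.99 + $114.09 + $77.65 + $39.64 = $2,659.99

$2,659.99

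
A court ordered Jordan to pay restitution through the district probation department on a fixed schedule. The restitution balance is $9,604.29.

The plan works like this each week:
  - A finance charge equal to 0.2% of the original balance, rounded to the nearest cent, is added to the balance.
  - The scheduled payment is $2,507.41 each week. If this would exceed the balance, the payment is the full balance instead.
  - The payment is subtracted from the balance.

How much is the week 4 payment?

$2,158.90

# | Opening | Interest | Payment | End bal
1 | $9,604.29 | $19.21 | $2,507.41 | $7,116.09
2 | $7,116.09 | $19.21 | $2,507.41 | $4,627.89
3 | $4,627.89 | $19.21 | $2,507.41 | $2,139.69
4 | $2,139.69 | $19.21 | $2,158.90 | $0.00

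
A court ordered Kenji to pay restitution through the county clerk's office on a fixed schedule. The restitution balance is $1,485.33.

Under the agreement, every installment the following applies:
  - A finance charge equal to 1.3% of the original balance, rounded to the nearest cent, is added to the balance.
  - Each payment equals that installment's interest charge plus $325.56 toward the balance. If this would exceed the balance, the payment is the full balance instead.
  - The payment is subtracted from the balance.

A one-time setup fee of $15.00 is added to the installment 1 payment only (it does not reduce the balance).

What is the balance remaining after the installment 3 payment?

$508.65

# | Opening | Interest | Payment | Fee | End bal
1 | $1,485.33 | $19.31 | $344.87 | $15.00 | $1,159.77
2 | $1,159.77 | $19.31 | $344.87 | — | $834.21
3 | $834.21 | $19.31 | $344.87 | — | $508.65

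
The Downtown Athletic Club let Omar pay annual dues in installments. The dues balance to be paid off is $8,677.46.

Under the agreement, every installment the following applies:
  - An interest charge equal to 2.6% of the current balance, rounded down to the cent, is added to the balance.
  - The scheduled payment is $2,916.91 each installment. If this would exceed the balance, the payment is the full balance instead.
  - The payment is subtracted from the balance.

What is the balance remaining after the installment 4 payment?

$0.00

Installment 1: $8,677.46 +$225.61 interest = $8,903.07; pay $2,916.91 → $5,986.16
Installment 2: $5,986.16 +$155.64 interest = $6,141.80; pay $2,916.91 → $3,224.89
Installment 3: $3,224.89 +$83.84 interest = $3,308.73; pay $2,916.91 → $391.82
Installment 4: $391.82 +$10.18 interest = $402.00; pay $402.00 → $0.00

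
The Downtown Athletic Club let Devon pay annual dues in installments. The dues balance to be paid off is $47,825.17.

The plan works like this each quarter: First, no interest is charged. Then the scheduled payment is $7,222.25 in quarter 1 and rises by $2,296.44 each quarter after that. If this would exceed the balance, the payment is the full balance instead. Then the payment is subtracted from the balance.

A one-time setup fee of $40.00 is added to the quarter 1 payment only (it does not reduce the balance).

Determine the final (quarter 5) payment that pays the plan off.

$5,157.53

Quarter 1: opening $47,825.17; payment $7,222.25 (+ $40.00 fee); balance $40,602.92
Quarter 2: opening $40,602.92; payment $9,518.69; balance $31,084.23
Quarter 3: opening $31,084.23; payment $11,815.13; balance $19,269.10
Quarter 4: opening $19,269.10; payment $14,111.57; balance $5,157.53
Quarter 5: opening $5,157.53; payment $5,157.53; balance $0.00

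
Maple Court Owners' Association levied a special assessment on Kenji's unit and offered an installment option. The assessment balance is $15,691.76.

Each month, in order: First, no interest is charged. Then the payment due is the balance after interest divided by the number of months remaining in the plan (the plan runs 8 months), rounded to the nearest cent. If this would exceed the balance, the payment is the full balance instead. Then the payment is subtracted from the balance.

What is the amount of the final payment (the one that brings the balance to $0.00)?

Month 1: $15,691.76 − $1,961.47 → $13,730.29
Month 2: $13,730.29 − $1,961.47 → $11,768.82
Month 3: $11,768.82 − $1,961.47 → $9,807.35
Month 4: $9,807.35 − $1,961.47 → $7,845.88
Month 5: $7,845.88 − $1,961.47 → $5,884.41
Month 6: $5,884.41 − $1,961.47 → $3,922.94
Month 7: $3,922.94 − $1,961.47 → $1,961.47
Month 8: $1,961.47 − $1,961.47 → $0.00

$1,961.47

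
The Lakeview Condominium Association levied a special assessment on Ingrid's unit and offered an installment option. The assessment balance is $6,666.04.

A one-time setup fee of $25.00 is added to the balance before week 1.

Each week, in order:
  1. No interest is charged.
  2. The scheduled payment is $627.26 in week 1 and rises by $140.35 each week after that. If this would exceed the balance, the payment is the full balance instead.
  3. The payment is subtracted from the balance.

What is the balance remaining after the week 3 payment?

$4,388.21

# | Opening | Payment | End bal
1 | $6,691.04 | $627.26 | $6,063.78
2 | $6,063.78 | $767.61 | $5,296.17
3 | $5,296.17 | $907.96 | $4,388.21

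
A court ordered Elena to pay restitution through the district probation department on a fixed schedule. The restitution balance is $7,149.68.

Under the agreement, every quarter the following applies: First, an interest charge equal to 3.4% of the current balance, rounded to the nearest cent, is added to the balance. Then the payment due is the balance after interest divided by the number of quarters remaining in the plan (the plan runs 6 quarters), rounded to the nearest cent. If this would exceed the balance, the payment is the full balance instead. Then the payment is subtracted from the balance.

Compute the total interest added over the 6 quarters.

Quarter 1: opening $7,149.68; interest $243.09 → $7,392.77; payment $1,232.13; balance $6,160.64
Quarter 2: opening $6,160.64; interest $209.46 → $6,370.10; payment $1,274.02; balance $5,096.08
Quarter 3: opening $5,096.08; interest $173.27 → $5,269.35; payment $1,317.34; balance $3,952.01
Quarter 4: opening $3,952.01; interest $134.37 → $4,086.38; payment $1,362.13; balance $2,724.25
Quarter 5: opening $2,724.25; interest $92.62 → $2,816.87; payment $1,408.44; balance $1,408.43
Quarter 6: opening $1,408.43; interest $47.89 → $1,456.32; payment $1,456.32; balance $0.00
Total interest: $243.09 + $209.46 + $173.27 + $134.37 + $92.62 + $47.89 = $900.70

$900.70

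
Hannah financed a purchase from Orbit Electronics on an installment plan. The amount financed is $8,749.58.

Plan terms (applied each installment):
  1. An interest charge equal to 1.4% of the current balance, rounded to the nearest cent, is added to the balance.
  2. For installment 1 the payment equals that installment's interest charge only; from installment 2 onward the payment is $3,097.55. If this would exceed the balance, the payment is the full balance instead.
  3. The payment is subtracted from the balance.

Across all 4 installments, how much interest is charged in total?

$364.43

Installment 1: $8,749.58 +$122.49 interest = $8,872.07; pay $122.49 → $8,749.58
Installment 2: $8,749.58 +$122.49 interest = $8,872.07; pay $3,097.55 → $5,774.52
Installment 3: $5,774.52 +$80.84 interest = $5,855.36; pay $3,097.55 → $2,757.81
Installment 4: $2,757.81 +$38.61 interest = $2,796.42; pay $2,796.42 → $0.00
Total interest: $122.49 + $122.49 + $80.84 + $38.61 = $364.43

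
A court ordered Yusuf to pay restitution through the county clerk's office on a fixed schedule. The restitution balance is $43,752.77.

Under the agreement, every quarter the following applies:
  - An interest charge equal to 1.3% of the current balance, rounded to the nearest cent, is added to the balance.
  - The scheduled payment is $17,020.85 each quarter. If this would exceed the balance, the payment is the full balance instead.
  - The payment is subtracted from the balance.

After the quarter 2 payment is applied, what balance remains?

Quarter 1: opening $43,752.77; interest $568.79 → $44,321.56; payment $17,020.85; balance $27,300.71
Quarter 2: opening $27,300.71; interest $354.91 → $27,655.62; payment $17,020.85; balance $10,634.77

$10,634.77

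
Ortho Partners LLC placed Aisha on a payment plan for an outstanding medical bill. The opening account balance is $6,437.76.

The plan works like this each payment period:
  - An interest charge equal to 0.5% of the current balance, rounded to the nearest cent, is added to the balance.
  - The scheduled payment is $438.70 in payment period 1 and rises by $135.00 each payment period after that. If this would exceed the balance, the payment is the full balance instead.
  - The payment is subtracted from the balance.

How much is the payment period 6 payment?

# | Opening | Interest | Payment | End bal
1 | $6,437.76 | $32.19 | $438.70 | $6,031.25
2 | $6,031.25 | $30.16 | $573.70 | $5,487.71
3 | $5,487.71 | $27.44 | $708.70 | $4,806.45
4 | $4,806.45 | $24.03 | $843.70 | $3,986.78
5 | $3,986.78 | $19.93 | $978.70 | $3,028.01
6 | $3,028.01 | $15.14 | $1,113.70 | $1,929.45

$1,113.70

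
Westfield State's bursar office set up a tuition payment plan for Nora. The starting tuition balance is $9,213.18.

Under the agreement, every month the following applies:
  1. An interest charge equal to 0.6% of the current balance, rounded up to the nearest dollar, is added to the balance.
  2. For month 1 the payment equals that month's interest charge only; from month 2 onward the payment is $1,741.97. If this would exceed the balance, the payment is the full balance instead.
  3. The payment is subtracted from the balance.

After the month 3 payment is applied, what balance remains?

# | Opening | Interest | Payment | End bal
1 | $9,213.18 | $56.00 | $56.00 | $9,213.18
2 | $9,213.18 | $56.00 | $1,741.97 | $7,527.21
3 | $7,527.21 | $46.00 | $1,741.97 | $5,831.24

$5,831.24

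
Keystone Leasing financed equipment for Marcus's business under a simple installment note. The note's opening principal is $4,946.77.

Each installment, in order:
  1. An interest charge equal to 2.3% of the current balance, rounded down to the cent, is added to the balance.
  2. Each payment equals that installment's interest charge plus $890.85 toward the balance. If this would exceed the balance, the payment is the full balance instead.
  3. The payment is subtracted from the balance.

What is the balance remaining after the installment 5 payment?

$492.52

Installment 1: opening $4,946.77; interest $113.77 → $5,060.54; payment $1,004.62; balance $4,055.92
Installment 2: opening $4,055.92; interest $93.28 → $4,149.20; payment $984.13; balance $3,165.07
Installment 3: opening $3,165.07; interest $72.79 → $3,237.86; payment $963.64; balance $2,274.22
Installment 4: opening $2,274.22; interest $52.30 → $2,326.52; payment $943.15; balance $1,383.37
Installment 5: opening $1,383.37; interest $31.81 → $1,415.18; payment $922.66; balance $492.52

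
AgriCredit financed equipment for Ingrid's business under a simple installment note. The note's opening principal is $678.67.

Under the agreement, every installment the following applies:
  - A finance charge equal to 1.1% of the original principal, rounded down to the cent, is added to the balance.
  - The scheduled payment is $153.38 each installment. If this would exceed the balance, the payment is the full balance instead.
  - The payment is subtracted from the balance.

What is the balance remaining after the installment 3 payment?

$240.91

Installment 1: $678.67 +$7.46 interest = $686.13; pay $153.38 → $532.75
Installment 2: $532.75 +$7.46 interest = $540.21; pay $153.38 → $386.83
Installment 3: $386.83 +$7.46 interest = $394.29; pay $153.38 → $240.91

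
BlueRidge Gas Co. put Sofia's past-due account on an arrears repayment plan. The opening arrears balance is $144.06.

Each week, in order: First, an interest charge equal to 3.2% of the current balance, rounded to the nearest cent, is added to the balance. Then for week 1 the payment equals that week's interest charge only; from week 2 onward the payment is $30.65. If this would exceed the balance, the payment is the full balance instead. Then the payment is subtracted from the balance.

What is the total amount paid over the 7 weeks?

Week 1: opening $144.06; interest $4.61 → $148.67; payment $4.61; balance $144.06
Week 2: opening $144.06; interest $4.61 → $148.67; payment $30.65; balance $118.02
Week 3: opening $118.02; interest $3.78 → $121.80; payment $30.65; balance $91.15
Week 4: opening $91.15; interest $2.92 → $94.07; payment $30.65; balance $63.42
Week 5: opening $63.42; interest $2.03 → $65.45; payment $30.65; balance $34.80
Week 6: opening $34.80; interest $1.11 → $35.91; payment $30.65; balance $5.26
Week 7: opening $5.26; interest $0.17 → $5.43; payment $5.43; balance $0.00
Total paid: $163.29

$163.29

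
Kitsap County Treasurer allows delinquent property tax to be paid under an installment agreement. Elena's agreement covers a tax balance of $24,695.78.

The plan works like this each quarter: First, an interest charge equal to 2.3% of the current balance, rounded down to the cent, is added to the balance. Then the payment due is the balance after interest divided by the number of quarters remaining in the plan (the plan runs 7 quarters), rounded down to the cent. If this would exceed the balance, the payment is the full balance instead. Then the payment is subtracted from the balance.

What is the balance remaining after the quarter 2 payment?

Quarter 1: opening $24,695.78; interest $568.00 → $25,263.78; payment $3,609.11; balance $21,654.67
Quarter 2: opening $21,654.67; interest $498.05 → $22,152.72; payment $3,692.12; balance $18,460.60

$18,460.60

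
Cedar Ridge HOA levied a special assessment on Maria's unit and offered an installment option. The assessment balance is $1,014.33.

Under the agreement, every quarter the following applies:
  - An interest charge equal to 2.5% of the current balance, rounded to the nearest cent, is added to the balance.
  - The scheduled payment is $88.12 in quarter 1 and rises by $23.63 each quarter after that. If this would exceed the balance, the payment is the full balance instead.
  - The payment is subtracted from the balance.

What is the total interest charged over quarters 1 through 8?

Quarter 1: opening $1,014.33; interest $25.36 → $1,039.69; payment $88.12; balance $951.57
Quarter 2: opening $951.57; interest $23.79 → $975.36; payment $111.75; balance $863.61
Quarter 3: opening $863.61; interest $21.59 → $885.20; payment $135.38; balance $749.82
Quarter 4: opening $749.82; interest $18.75 → $768.57; payment $159.01; balance $609.56
Quarter 5: opening $609.56; interest $15.24 → $624.80; payment $182.64; balance $442.16
Quarter 6: opening $442.16; interest $11.05 → $453.21; payment $206.27; balance $246.94
Quarter 7: opening $246.94; interest $6.17 → $253.11; payment $229.90; balance $23.21
Quarter 8: opening $23.21; interest $0.58 → $23.79; payment $23.79; balance $0.00
Total interest: $25.36 + $23.79 + $21.59 + $18.75 + $15.24 + $11.05 + $6.17 + $0.58 = $122.53

$122.53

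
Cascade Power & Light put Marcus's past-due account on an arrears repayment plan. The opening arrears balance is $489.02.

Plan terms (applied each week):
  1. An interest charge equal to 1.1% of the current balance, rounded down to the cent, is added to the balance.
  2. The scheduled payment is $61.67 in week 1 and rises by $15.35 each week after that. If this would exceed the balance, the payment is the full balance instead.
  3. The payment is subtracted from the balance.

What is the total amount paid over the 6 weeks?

Week 1: opening $489.02; interest $5.37 → $494.39; payment $61.67; balance $432.72
Week 2: opening $432.72; interest $4.75 → $437.47; payment $77.02; balance $360.45
Week 3: opening $360.45; interest $3.96 → $364.41; payment $92.37; balance $272.04
Week 4: opening $272.04; interest $2.99 → $275.03; payment $107.72; balance $167.31
Week 5: opening $167.31; interest $1.84 → $169.15; payment $123.07; balance $46.08
Week 6: opening $46.08; interest $0.50 → $46.58; payment $46.58; balance $0.00
Total paid: $508.43

$508.43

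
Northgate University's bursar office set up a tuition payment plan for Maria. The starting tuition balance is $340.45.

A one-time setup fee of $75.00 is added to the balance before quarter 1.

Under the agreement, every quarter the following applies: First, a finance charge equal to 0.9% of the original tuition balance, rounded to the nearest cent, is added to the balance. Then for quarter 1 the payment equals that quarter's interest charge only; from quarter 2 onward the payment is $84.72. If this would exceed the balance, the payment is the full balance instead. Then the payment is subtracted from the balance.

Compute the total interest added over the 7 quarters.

# | Opening | Interest | Payment | End bal
1 | $415.45 | $3.06 | $3.06 | $415.45
2 | $415.45 | $3.06 | $84.72 | $333.79
3 | $333.79 | $3.06 | $84.72 | $252.13
4 | $252.13 | $3.06 | $84.72 | $170.47
5 | $170.47 | $3.06 | $84.72 | $88.81
6 | $88.81 | $3.06 | $84.72 | $7.15
7 | $7.15 | $3.06 | $10.21 | $0.00
Total interest: $3.06 + $3.06 + $3.06 + $3.06 + $3.06 + $3.06 + $3.06 = $21.42

$21.42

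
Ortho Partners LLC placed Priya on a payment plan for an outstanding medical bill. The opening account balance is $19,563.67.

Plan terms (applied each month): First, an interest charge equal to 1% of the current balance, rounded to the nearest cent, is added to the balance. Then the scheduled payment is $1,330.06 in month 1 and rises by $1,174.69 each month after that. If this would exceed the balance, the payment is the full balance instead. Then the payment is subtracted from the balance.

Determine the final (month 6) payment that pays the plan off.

$1,931.13

Month 1: $19,563.67 +$195.64 interest = $19,759.31; pay $1,330.06 → $18,429.25
Month 2: $18,429.25 +$184.29 interest = $18,613.54; pay $2,504.75 → $16,108.79
Month 3: $16,108.79 +$161.09 interest = $16,269.88; pay $3,679.44 → $12,590.44
Month 4: $12,590.44 +$125.90 interest = $12,716.34; pay $4,854.13 → $7,862.21
Month 5: $7,862.21 +$78.62 interest = $7,940.83; pay $6,028.82 → $1,912.01
Month 6: $1,912.01 +$19.12 interest = $1,931.13; pay $1,931.13 → $0.00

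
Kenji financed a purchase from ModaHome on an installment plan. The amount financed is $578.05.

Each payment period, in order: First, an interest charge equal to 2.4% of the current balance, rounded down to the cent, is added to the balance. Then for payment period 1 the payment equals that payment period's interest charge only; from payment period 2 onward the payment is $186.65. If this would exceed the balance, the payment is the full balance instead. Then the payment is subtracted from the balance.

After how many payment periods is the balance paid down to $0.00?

Payment period 1: $578.05 +$13.87 interest = $591.92; pay $13.87 → $578.05
Payment period 2: $578.05 +$13.87 interest = $591.92; pay $186.65 → $405.27
Payment period 3: $405.27 +$9.72 interest = $414.99; pay $186.65 → $228.34
Payment period 4: $228.34 +$5.48 interest = $233.82; pay $186.65 → $47.17
Payment period 5: $47.17 +$1.13 interest = $48.30; pay $48.30 → $0.00
Balance reaches $0.00 in payment period 5.

5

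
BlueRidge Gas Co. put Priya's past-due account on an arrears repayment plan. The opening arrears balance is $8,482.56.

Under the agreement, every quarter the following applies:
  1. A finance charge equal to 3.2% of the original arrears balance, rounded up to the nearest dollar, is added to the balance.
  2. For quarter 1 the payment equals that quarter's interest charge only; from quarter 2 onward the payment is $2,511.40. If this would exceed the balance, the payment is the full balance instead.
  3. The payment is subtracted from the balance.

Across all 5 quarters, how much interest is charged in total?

$1,360.00

# | Opening | Interest | Payment | End bal
1 | $8,482.56 | $272.00 | $272.00 | $8,482.56
2 | $8,482.56 | $272.00 | $2,511.40 | $6,243.16
3 | $6,243.16 | $272.00 | $2,511.40 | $4,003.76
4 | $4,003.76 | $272.00 | $2,511.40 | $1,764.36
5 | $1,764.36 | $272.00 | $2,036.36 | $0.00
Total interest: $272.00 + $272.00 + $272.00 + $272.00 + $272.00 = $1,360.00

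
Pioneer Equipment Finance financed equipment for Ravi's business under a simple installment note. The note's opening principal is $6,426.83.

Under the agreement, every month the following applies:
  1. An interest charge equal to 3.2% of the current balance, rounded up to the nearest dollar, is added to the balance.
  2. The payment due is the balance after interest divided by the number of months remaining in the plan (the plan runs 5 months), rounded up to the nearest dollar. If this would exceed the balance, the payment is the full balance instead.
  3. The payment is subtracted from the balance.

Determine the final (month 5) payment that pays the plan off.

# | Opening | Interest | Payment | End bal
1 | $6,426.83 | $206.00 | $1,327.00 | $5,305.83
2 | $5,305.83 | $170.00 | $1,369.00 | $4,106.83
3 | $4,106.83 | $132.00 | $1,413.00 | $2,825.83
4 | $2,825.83 | $91.00 | $1,459.00 | $1,457.83
5 | $1,457.83 | $47.00 | $1,504.83 | $0.00

$1,504.83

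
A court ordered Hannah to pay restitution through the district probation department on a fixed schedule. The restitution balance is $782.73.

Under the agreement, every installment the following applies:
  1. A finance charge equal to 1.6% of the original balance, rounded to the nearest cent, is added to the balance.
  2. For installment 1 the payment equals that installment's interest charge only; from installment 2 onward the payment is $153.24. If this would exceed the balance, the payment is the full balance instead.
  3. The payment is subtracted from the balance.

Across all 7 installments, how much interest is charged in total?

$87.64

# | Opening | Interest | Payment | End bal
1 | $782.73 | $12.52 | $12.52 | $782.73
2 | $782.73 | $12.52 | $153.24 | $642.01
3 | $642.01 | $12.52 | $153.24 | $501.29
4 | $501.29 | $12.52 | $153.24 | $360.57
5 | $360.57 | $12.52 | $153.24 | $219.85
6 | $219.85 | $12.52 | $153.24 | $79.13
7 | $79.13 | $12.52 | $91.65 | $0.00
Total interest: $12.52 + $12.52 + $12.52 + $12.52 + $12.52 + $12.52 + $12.52 = $87.64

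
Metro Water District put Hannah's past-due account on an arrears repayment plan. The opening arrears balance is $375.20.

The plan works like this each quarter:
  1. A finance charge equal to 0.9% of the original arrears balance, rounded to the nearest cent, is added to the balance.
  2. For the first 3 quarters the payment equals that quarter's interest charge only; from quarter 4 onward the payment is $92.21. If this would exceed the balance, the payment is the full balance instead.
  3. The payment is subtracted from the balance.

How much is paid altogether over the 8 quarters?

$402.24

Quarter 1: $375.20 +$3.38 interest = $378.58; pay $3.38 → $375.20
Quarter 2: $375.20 +$3.38 interest = $378.58; pay $3.38 → $375.20
Quarter 3: $375.20 +$3.38 interest = $378.58; pay $3.38 → $375.20
Quarter 4: $375.20 +$3.38 interest = $378.58; pay $92.21 → $286.37
Quarter 5: $286.37 +$3.38 interest = $289.75; pay $92.21 → $197.54
Quarter 6: $197.54 +$3.38 interest = $200.92; pay $92.21 → $108.71
Quarter 7: $108.71 +$3.38 interest = $112.09; pay $92.21 → $19.88
Quarter 8: $19.88 +$3.38 interest = $23.26; pay $23.26 → $0.00
Total paid: $402.24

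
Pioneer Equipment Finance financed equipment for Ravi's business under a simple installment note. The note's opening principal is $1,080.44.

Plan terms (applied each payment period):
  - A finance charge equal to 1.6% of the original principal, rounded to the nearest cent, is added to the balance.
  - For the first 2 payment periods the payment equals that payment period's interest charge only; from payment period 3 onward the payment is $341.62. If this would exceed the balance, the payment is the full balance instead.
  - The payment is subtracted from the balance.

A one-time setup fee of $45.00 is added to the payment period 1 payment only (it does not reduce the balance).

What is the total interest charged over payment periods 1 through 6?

$103.74

# | Opening | Interest | Payment | Fee | End bal
1 | $1,080.44 | $17.29 | $17.29 | $45.00 | $1,080.44
2 | $1,080.44 | $17.29 | $17.29 | — | $1,080.44
3 | $1,080.44 | $17.29 | $341.62 | — | $756.11
4 | $756.11 | $17.29 | $341.62 | — | $431.78
5 | $431.78 | $17.29 | $341.62 | — | $107.45
6 | $107.45 | $17.29 | $124.74 | — | $0.00
Total interest: $17.29 + $17.29 + $17.29 + $17.29 + $17.29 + $17.29 = $103.74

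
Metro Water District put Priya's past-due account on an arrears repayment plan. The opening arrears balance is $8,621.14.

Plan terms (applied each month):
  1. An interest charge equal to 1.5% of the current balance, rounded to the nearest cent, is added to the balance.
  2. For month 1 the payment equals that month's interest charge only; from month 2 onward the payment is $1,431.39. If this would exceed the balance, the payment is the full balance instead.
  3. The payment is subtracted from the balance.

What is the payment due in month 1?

$129.32

Month 1: $8,621.14 +$129.32 interest = $8,750.46; pay $129.32 → $8,621.14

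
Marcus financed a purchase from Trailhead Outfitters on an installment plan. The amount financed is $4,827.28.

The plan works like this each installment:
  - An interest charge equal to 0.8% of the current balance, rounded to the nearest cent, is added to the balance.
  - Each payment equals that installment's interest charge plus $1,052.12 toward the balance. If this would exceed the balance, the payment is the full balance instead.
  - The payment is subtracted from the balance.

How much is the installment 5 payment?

$623.75

Installment 1: opening $4,827.28; interest $38.62 → $4,865.90; payment $1,090.74; balance $3,775.16
Installment 2: opening $3,775.16; interest $30.20 → $3,805.36; payment $1,082.32; balance $2,723.04
Installment 3: opening $2,723.04; interest $21.78 → $2,744.82; payment $1,073.90; balance $1,670.92
Installment 4: opening $1,670.92; interest $13.37 → $1,684.29; payment $1,065.49; balance $618.80
Installment 5: opening $618.80; interest $4.95 → $623.75; payment $623.75; balance $0.00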